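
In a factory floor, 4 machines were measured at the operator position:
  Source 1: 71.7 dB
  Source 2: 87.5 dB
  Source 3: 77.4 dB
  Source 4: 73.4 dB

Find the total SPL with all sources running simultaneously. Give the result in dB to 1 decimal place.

Σ 10^(Lᵢ/10) = 6.54e+08.
L_total = 10·log₁₀(6.54e+08) = 88.2 dB.

88.2 dB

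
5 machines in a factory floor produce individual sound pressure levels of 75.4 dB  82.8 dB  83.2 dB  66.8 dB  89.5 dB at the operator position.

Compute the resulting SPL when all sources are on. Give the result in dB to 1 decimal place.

Converting to relative power and adding: 10^(75.4/10) + 10^(82.8/10) + 10^(83.2/10) + 10^(66.8/10) + 10^(89.5/10) = 1.33e+09.
Combined level = 10 log₁₀(1.33e+09) = 91.2 dB.

91.2 dB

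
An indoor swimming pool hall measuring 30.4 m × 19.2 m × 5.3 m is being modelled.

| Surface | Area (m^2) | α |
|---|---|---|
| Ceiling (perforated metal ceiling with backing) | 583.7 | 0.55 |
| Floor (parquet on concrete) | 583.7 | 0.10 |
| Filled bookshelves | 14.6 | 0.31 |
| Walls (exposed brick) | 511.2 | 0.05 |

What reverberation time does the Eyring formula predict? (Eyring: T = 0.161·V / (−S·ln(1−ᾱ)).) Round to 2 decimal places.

1.06 s

S = Σ Sᵢ = 1693.2 m^2.
Absorption A = 583.7·0.55 + 583.7·0.10 + 14.6·0.31 + 511.2·0.05 = 409.491 sabins.
ᾱ = 409.491 / 1693.2 = 0.2418.
−S·ln(1−ᾱ) = −1693.2 × ln(1 − 0.2418) = 468.691.
V = 30.4 × 19.2 × 5.3 = 3093.504 m³.
T = 0.161·V/[−S·ln(1−ᾱ)] = 0.161·3093.504/468.691 = 1.06 s.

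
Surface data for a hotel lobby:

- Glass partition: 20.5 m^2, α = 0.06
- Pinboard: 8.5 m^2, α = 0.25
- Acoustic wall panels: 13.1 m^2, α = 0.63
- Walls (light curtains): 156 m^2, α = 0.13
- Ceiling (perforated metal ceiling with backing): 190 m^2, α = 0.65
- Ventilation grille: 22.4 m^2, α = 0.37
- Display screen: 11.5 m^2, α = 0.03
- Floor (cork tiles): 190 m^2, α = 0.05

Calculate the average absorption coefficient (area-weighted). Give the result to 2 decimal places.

0.28

Total surface area S = 612.0 m^2.
A = 20.5·0.06 + 8.5·0.25 + 13.1·0.63 + 156·0.13 + 190·0.65 + 22.4·0.37 + 11.5·0.03 + 190·0.05 = 173.521 sabins.
ᾱ = 173.521 / 612.0 = 0.28.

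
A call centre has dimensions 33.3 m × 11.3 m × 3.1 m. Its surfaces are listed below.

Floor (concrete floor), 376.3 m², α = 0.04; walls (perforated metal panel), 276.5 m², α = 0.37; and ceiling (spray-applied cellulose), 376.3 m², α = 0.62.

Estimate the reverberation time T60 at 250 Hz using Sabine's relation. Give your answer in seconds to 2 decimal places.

0.54 seconds

Summing Sᵢαᵢ: 15.052 + 102.305 + 233.306 → A = 350.663 sabins.
V = 33.3·11.3·3.1 = 1166.499 m³.
RT60 = 0.161 · V / A = 0.161 × 1166.499 / 350.663 = 0.54 s.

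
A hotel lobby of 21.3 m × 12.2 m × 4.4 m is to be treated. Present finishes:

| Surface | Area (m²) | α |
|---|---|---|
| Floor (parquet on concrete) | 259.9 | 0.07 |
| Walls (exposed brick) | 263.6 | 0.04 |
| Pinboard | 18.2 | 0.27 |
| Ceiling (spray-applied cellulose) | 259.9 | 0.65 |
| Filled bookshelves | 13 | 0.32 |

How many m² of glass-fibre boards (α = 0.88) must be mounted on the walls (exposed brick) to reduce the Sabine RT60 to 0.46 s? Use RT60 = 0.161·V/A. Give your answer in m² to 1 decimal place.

230.3

A₁ = Σ Sᵢαᵢ = 259.9×0.07 + 263.6×0.04 + 18.2×0.27 + 259.9×0.65 + 13×0.32 = 206.746 sabins.
V = 1143.384 m³. Target absorption A₂ = 0.161 × 1143.384 / 0.46 = 400.184 sabins.
Absorption to add: 400.184 − 206.746 = 193.438 sabins.
Net gain per m²: Δα = 0.88 − 0.04 = 0.84.
Area = ΔA/Δα = 193.438/0.84 = 230.3 m².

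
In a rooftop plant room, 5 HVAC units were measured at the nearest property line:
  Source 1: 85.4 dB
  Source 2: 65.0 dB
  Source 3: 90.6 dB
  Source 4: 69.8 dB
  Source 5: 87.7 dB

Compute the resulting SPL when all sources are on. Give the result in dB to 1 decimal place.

Converting to relative power and adding: 10^(85.4/10) + 10^(65.0/10) + 10^(90.6/10) + 10^(69.8/10) + 10^(87.7/10) = 2.096e+09.
L_total = 10·log₁₀(2.096e+09) = 93.2 dB.

93.2 dB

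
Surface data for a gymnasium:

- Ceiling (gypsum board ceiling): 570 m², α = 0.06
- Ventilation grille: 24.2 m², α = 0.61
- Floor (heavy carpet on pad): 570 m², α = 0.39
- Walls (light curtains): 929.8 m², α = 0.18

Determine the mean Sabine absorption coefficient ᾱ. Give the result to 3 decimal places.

0.209

Total surface area S = 2094.0 m².
Weighted sum Σ Sα = 438.626.
ᾱ = 438.626 / 2094.0 = 0.209.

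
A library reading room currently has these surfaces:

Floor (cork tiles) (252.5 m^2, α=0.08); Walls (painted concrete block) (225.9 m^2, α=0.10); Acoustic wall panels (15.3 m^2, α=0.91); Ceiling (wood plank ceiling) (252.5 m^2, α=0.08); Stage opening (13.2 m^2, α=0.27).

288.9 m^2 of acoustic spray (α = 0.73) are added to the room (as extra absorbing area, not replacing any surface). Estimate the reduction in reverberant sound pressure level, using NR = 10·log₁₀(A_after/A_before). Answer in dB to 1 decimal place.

5.6 dB

Total absorption A_before = 252.5×0.08 + 225.9×0.10 + 15.3×0.91 + 252.5×0.08 + 13.2×0.27
  = 20.200 + 22.590 + 13.923 + 20.200 + 3.564 = 80.477 m^2 sabins.
Treatment contributes 288.9·0.73 = 210.897 sabins.
A_after = 80.477 + 210.897 = 291.374 sabins.
NR = 10·log₁₀(291.374/80.477) = 5.6 dB.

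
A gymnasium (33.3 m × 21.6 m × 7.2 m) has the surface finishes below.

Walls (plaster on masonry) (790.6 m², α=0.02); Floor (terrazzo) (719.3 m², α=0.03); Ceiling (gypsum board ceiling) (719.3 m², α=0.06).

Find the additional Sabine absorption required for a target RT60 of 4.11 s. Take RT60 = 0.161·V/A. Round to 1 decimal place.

122.3 sabins

A₁ = Σ Sᵢαᵢ = 790.6×0.02 + 719.3×0.03 + 719.3×0.06 = 80.549 sabins.
For T = 4.11 s, need A₂ = 0.161·V/T = 0.161·5178.816/4.11 = 202.868 sabins.
Additional absorption ΔA = 202.868 − 80.549 = 122.3 sabins.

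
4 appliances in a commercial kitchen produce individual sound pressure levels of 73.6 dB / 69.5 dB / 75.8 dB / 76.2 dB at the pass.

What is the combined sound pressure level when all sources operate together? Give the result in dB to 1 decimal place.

Converting to relative power and adding: 10^(73.6/10) + 10^(69.5/10) + 10^(75.8/10) + 10^(76.2/10) = 1.115e+08.
L_total = 10·log₁₀(1.115e+08) = 80.5 dB.

80.5 dB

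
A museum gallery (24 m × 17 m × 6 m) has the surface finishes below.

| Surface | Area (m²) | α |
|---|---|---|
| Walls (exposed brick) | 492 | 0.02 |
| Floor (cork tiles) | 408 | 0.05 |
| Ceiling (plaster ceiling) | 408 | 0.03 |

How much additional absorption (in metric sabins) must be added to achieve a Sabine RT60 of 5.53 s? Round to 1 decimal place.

Equivalent absorption area: A₁ = 492·0.02 + 408·0.05 + 408·0.03 = 42.480 m².
For T = 5.53 s, need A₂ = 0.161·V/T = 0.161·2448/5.53 = 71.271 sabins.
Additional absorption ΔA = 71.271 − 42.480 = 28.8 sabins.

28.8 sabins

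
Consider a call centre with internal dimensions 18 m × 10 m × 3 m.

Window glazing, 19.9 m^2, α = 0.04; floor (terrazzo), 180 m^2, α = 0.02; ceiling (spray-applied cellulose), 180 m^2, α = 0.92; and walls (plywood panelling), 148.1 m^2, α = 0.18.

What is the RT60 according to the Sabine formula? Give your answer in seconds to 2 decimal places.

0.44 seconds

Equivalent absorption area: A = 19.9·0.04 + 180·0.02 + 180·0.92 + 148.1·0.18 = 196.654 m^2.
Volume V = 18 × 10 × 3 = 540 m³.
Sabine: RT60 = 0.161 × 540 / 196.654 = 0.44 s.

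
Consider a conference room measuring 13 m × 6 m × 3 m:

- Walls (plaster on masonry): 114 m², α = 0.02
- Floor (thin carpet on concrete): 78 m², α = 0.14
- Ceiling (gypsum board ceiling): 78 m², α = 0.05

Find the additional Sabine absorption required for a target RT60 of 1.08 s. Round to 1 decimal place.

A₁ = Σ Sᵢαᵢ = 114×0.02 + 78×0.14 + 78×0.05 = 17.100 sabins.
V = 234 m³. Required absorption A₂ = 0.161 × 234 / 1.08 = 34.883 sabins.
ΔA = A₂ − A₁ = 34.883 − 17.100 = 17.8 sabins.

17.8 sabins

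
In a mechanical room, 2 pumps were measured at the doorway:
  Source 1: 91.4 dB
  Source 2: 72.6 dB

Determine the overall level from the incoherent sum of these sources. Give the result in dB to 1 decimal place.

Converting to relative power and adding: 10^(91.4/10) + 10^(72.6/10) = 1.399e+09.
L_total = 10·log₁₀(1.399e+09) = 91.5 dB.

91.5 dB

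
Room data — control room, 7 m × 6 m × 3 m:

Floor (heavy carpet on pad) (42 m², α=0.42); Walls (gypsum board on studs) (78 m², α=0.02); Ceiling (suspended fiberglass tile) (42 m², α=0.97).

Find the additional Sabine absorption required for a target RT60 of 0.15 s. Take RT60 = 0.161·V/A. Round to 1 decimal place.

Total absorption A₁ = 42·0.42 + 78·0.02 + 42·0.97
  = 17.640 + 1.560 + 40.740 = 59.940 m² sabins.
Target A₂ = 0.161·126/0.15 = 135.240 sabins (V = 126 m³).
Additional absorption ΔA = 135.240 − 59.940 = 75.3 sabins.

75.3 sabins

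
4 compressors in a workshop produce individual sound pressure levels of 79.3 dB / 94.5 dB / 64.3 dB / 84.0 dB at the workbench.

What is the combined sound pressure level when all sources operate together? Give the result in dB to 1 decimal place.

95.0 dB

Sum in the linear (power) domain: Σ 10^(Lᵢ/10) = 10^(79.3/10) + 10^(94.5/10) + 10^(64.3/10) + 10^(84.0/10) = 3.157e+09.
L_total = 10·log₁₀(3.157e+09) = 95.0 dB.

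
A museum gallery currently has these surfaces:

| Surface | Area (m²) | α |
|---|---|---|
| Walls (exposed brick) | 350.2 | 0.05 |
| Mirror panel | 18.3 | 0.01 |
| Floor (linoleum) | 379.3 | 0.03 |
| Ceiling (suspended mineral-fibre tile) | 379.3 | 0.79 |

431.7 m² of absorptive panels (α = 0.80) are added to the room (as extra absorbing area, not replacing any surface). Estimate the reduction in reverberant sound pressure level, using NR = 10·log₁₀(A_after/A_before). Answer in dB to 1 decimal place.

3.1 dB

Total absorption A_before = 350.2*0.05 + 18.3*0.01 + 379.3*0.03 + 379.3*0.79
  = 17.510 + 0.183 + 11.379 + 299.647 = 328.719 m² sabins.
Added absorption = 431.7 × 0.80 = 345.360 sabins.
New total A_after = 674.079 sabins.
Reduction = 10 log₁₀(A_after/A_before) = 10 log₁₀(2.0506) = 3.1 dB.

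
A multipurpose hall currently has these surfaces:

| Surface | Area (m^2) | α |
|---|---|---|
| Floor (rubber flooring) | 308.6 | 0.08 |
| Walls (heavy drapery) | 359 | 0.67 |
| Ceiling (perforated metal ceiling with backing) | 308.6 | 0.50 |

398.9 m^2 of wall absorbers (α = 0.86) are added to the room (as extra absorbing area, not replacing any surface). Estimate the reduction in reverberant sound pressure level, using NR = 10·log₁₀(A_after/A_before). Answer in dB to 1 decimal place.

A_before = Σ Sᵢαᵢ = 308.6*0.08 + 359*0.67 + 308.6*0.50 = 419.518 sabins.
Added absorption = 398.9 × 0.86 = 343.054 sabins.
A_after = 419.518 + 343.054 = 762.572 sabins.
Reduction = 10 log₁₀(A_after/A_before) = 10 log₁₀(1.8177) = 2.6 dB.

2.6 dB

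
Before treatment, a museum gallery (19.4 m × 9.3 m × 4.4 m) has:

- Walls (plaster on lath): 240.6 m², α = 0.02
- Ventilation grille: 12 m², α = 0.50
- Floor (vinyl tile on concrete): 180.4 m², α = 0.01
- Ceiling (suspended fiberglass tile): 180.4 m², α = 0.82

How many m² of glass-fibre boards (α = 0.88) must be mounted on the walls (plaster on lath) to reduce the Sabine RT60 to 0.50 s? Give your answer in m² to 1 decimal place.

Summing Sᵢαᵢ: 4.812 + 6.000 + 1.804 + 147.928 → A₁ = 160.544 sabins.
V = 793.848 m³. Target absorption A₂ = 0.161 × 793.848 / 0.50 = 255.619 sabins.
Absorption to add: 255.619 − 160.544 = 95.075 sabins.
Net gain per m²: Δα = 0.88 − 0.02 = 0.86.
Panel area = 95.075 / 0.86 = 110.6 m².

110.6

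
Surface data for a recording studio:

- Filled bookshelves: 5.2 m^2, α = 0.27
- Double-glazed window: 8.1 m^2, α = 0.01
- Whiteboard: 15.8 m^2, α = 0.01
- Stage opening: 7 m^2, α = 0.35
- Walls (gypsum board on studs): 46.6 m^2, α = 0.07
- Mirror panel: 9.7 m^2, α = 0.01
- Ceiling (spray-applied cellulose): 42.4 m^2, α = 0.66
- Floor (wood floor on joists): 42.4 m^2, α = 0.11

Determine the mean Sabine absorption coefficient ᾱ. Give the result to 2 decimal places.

S = Σ Sᵢ = 5.2 + 8.1 + 15.8 + 7 + 46.6 + 9.7 + 42.4 + 42.4 = 177.2 m^2.
A = 5.2·0.27 + 8.1·0.01 + 15.8·0.01 + 7·0.35 + 46.6·0.07 + 9.7·0.01 + 42.4·0.66 + 42.4·0.11 = 40.100 sabins.
ᾱ = 40.100 / 177.2 = 0.23.

0.23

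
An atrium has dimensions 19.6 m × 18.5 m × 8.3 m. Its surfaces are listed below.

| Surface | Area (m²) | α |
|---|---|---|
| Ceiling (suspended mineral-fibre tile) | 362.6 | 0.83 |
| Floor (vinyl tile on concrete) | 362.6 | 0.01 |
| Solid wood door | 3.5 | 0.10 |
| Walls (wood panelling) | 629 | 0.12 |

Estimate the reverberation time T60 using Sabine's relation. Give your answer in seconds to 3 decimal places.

1.274 sec

Equivalent absorption area: A = 362.6*0.83 + 362.6*0.01 + 3.5*0.10 + 629*0.12 = 380.414 m².
Volume V = 19.6 × 18.5 × 8.3 = 3009.58 m³.
T = 0.161 V/A = 0.161·3009.58/380.414 = 1.274 s.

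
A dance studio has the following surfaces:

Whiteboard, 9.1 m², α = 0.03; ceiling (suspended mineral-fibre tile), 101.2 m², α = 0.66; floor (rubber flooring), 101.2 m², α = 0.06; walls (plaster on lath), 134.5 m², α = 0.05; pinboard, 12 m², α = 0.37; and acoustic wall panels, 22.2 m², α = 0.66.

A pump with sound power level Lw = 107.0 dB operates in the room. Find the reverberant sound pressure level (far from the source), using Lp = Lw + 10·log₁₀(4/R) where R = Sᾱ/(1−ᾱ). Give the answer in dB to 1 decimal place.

91.8 dB

Σ(Sᵢαᵢ) = 9.1·0.03 + 101.2·0.66 + 101.2·0.06 + 134.5·0.05 + 12·0.37 + 22.2·0.66 = 98.954; total area S = 380.2 m².
ᾱ = 98.954/380.2 = 0.2603; R = Sᾱ/(1−ᾱ) = 98.954/(1−0.2603) = 133.776 m².
Lp = Lw + 10 log₁₀(4/R) = 107.0 -15.24 = 91.8 dB.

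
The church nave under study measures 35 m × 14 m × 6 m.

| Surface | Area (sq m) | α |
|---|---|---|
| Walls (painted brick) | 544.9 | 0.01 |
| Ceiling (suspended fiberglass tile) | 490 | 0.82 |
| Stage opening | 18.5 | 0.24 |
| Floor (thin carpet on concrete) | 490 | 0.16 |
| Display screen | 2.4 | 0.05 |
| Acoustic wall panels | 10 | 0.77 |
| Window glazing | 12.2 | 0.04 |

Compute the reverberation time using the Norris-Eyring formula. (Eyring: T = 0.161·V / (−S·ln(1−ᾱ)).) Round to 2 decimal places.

0.79 s

Total surface area S = 544.9 + 490 + 18.5 + 490 + 2.4 + 10 + 12.2 = 1568.0 sq m.
Absorption A = 544.9×0.01 + 490×0.82 + 18.5×0.24 + 490×0.16 + 2.4×0.05 + 10×0.77 + 12.2×0.04 = 498.397 sabins.
Mean coefficient ᾱ = A/S = 0.3179.
−S·ln(1−ᾱ) = −1568.0 × ln(1 − 0.3179) = 599.884.
V = 35 × 14 × 6 = 2940 m³.
T = 0.161·V/[−S·ln(1−ᾱ)] = 0.161·2940/599.884 = 0.79 s.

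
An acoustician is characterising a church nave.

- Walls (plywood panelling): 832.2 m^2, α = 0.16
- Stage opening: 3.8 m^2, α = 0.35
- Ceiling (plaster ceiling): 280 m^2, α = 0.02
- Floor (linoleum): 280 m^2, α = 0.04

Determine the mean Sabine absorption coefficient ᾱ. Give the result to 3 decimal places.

0.108

S = Σ Sᵢ = 832.2 + 3.8 + 280 + 280 = 1396.0 m^2.
Weighted sum Σ Sα = 151.282.
ᾱ = A/S = 0.108.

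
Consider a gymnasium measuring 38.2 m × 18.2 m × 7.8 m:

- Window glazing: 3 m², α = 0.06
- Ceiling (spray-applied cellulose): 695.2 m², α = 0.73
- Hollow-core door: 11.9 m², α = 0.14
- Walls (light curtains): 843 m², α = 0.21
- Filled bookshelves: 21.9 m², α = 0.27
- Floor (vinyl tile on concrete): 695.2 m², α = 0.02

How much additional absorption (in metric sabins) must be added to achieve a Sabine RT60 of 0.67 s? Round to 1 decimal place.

A₁ = Σ Sᵢαᵢ = 3*0.06 + 695.2*0.73 + 11.9*0.14 + 843*0.21 + 21.9*0.27 + 695.2*0.02 = 706.189 sabins.
Target A₂ = 0.161·5422.872/0.67 = 1303.108 sabins (V = 5422.872 m³).
Additional absorption ΔA = 1303.108 − 706.189 = 596.9 sabins.

596.9 sabins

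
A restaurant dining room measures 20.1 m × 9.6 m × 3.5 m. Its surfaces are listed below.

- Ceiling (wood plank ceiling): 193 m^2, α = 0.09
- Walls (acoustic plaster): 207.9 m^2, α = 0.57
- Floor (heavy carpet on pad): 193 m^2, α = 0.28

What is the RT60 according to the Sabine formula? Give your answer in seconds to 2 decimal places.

0.57 s

A = Σ Sᵢαᵢ = 193×0.09 + 207.9×0.57 + 193×0.28 = 189.913 sabins.
Room volume: 675.36 m³.
Sabine: RT60 = 0.161 × 675.36 / 189.913 = 0.57 s.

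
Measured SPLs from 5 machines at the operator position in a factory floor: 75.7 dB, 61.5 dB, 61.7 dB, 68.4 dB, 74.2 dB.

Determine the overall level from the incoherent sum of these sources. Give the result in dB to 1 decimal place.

78.6 dB

Σ 10^(Lᵢ/10) = 7.327e+07.
Back to dB: 10·log₁₀ Σ = 78.6 dB.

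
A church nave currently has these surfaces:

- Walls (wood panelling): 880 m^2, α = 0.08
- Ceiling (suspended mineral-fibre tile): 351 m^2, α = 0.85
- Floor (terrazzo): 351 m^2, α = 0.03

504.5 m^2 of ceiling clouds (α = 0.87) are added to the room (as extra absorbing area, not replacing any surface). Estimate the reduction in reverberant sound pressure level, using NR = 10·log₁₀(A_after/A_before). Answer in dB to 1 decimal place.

3.3 dB

Equivalent absorption area: A_before = 880*0.08 + 351*0.85 + 351*0.03 = 379.280 m^2.
Treatment contributes 504.5·0.87 = 438.915 sabins.
A_after = 379.280 + 438.915 = 818.195 sabins.
Reduction = 10 log₁₀(A_after/A_before) = 10 log₁₀(2.1572) = 3.3 dB.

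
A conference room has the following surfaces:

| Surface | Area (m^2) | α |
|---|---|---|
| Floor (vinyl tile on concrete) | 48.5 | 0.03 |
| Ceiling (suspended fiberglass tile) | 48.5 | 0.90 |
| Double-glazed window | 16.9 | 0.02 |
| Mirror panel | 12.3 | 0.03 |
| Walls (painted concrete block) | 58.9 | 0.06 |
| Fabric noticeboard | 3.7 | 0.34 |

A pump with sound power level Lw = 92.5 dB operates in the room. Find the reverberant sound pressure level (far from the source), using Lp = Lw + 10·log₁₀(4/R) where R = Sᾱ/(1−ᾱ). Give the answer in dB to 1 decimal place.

80.1 dB

A = 50.604 sabins; S = 188.8 m^2.
ᾱ = 50.604/188.8 = 0.2680; R = Sᾱ/(1−ᾱ) = 50.604/(1−0.2680) = 69.131 m^2.
Lp = 92.5 + 10·log₁₀(4/69.131) = 92.5 + (-12.38) = 80.1 dB.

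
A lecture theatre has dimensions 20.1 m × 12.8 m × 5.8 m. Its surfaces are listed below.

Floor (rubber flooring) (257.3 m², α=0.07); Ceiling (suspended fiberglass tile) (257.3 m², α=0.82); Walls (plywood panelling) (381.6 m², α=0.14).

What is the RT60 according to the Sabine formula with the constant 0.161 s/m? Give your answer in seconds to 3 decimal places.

Equivalent absorption area: A = 257.3×0.07 + 257.3×0.82 + 381.6×0.14 = 282.421 m².
Volume V = 20.1 × 12.8 × 5.8 = 1492.224 m³.
Sabine: RT60 = 0.161 × 1492.224 / 282.421 = 0.851 s.

0.851 s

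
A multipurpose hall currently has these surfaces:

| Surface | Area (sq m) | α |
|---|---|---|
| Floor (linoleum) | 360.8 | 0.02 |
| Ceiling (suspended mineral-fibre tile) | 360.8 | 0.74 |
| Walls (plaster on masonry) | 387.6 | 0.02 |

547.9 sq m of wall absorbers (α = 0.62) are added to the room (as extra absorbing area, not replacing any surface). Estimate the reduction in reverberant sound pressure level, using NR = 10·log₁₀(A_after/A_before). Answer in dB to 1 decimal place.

3.4 dB

Total absorption A_before = 360.8·0.02 + 360.8·0.74 + 387.6·0.02
  = 7.216 + 266.992 + 7.752 = 281.960 sq m sabins.
Treatment contributes 547.9·0.62 = 339.698 sabins.
A_after = 281.960 + 339.698 = 621.658 sabins.
NR = 10·log₁₀(621.658/281.960) = 3.4 dB.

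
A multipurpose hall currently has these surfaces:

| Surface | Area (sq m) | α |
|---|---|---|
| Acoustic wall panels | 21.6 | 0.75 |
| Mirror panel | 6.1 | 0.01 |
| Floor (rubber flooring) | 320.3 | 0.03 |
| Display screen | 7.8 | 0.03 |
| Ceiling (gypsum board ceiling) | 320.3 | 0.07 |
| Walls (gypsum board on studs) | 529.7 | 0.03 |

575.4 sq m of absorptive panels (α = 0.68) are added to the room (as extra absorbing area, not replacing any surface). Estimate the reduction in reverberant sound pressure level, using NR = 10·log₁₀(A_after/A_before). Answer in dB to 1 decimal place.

8.5 dB

Equivalent absorption area: A_before = 21.6·0.75 + 6.1·0.01 + 320.3·0.03 + 7.8·0.03 + 320.3·0.07 + 529.7·0.03 = 64.416 sq m.
Added absorption = 575.4 × 0.68 = 391.272 sabins.
New total A_after = 455.688 sabins.
NR = 10·log₁₀(455.688/64.416) = 8.5 dB.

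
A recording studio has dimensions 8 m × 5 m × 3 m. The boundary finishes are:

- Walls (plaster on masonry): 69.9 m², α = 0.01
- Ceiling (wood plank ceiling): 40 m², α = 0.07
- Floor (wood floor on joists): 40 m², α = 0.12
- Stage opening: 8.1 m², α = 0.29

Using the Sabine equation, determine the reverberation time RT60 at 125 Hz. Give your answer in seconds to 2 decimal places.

1.81 seconds

Total absorption A = 69.9·0.01 + 40·0.07 + 40·0.12 + 8.1·0.29
  = 0.699 + 2.800 + 4.800 + 2.349 = 10.648 m² sabins.
V = 8·5·3 = 120 m³.
RT60 = 0.161 · V / A = 0.161 × 120 / 10.648 = 1.81 s.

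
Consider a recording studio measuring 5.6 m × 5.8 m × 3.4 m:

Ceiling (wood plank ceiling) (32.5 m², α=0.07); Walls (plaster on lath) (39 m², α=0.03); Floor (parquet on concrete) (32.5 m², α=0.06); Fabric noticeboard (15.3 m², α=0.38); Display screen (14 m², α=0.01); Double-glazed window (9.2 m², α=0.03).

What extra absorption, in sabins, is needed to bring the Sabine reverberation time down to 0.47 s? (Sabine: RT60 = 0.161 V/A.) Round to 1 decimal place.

26.2 sabins

Equivalent absorption area: A₁ = 32.5×0.07 + 39×0.03 + 32.5×0.06 + 15.3×0.38 + 14×0.01 + 9.2×0.03 = 11.625 m².
For T = 0.47 s, need A₂ = 0.161·V/T = 0.161·110.432/0.47 = 37.829 sabins.
Shortfall: 37.829 − 11.625 = 26.2 sabins.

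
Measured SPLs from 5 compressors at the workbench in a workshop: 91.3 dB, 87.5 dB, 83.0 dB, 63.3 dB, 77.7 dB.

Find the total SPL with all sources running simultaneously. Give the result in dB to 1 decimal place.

93.4 dB

Σ 10^(Lᵢ/10) = 2.172e+09.
L_total = 10·log₁₀(2.172e+09) = 93.4 dB.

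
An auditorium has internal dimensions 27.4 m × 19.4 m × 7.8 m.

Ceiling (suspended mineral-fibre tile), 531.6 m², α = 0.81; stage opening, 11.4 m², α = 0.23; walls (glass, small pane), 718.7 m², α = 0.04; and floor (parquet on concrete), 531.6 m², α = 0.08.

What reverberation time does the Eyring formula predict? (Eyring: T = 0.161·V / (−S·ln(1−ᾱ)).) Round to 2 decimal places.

Total surface area S = 531.6 + 11.4 + 718.7 + 531.6 = 1793.3 m².
Σ(Sᵢαᵢ) = 531.6×0.81 + 11.4×0.23 + 718.7×0.04 + 531.6×0.08 = 504.494.
ᾱ = 504.494 / 1793.3 = 0.2813.
Eyring denominator: −S ln(1−ᾱ) = 592.347.
V = 27.4 × 19.4 × 7.8 = 4146.168 m³.
RT60 = 0.161 × 4146.168 / 592.347 = 1.13 s.

1.13 seconds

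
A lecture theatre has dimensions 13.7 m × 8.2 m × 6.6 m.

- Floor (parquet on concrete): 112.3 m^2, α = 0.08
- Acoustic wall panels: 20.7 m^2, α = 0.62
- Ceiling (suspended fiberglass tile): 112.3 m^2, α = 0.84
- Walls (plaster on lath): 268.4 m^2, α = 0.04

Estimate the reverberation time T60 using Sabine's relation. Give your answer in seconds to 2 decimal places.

A = Σ Sᵢαᵢ = 112.3*0.08 + 20.7*0.62 + 112.3*0.84 + 268.4*0.04 = 126.886 sabins.
V = 13.7·8.2·6.6 = 741.444 m³.
RT60 = 0.161 · V / A = 0.161 × 741.444 / 126.886 = 0.94 s.

0.94 sec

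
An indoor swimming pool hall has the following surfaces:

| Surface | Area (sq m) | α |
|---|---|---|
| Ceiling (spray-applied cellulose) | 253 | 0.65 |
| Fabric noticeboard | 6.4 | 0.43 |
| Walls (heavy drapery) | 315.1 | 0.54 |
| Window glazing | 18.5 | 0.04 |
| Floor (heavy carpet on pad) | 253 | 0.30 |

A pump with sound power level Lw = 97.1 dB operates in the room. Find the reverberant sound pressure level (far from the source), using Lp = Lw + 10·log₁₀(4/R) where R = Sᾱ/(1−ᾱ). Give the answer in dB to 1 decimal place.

Σ(Sᵢαᵢ) = 253×0.65 + 6.4×0.43 + 315.1×0.54 + 18.5×0.04 + 253×0.30 = 413.996; total area S = 846.0 sq m.
ᾱ = 413.996/846.0 = 0.4894; R = Sᾱ/(1−ᾱ) = 413.996/(1−0.4894) = 810.803 sq m.
Lp = Lw + 10 log₁₀(4/R) = 97.1 -23.07 = 74.0 dB.

74.0 dB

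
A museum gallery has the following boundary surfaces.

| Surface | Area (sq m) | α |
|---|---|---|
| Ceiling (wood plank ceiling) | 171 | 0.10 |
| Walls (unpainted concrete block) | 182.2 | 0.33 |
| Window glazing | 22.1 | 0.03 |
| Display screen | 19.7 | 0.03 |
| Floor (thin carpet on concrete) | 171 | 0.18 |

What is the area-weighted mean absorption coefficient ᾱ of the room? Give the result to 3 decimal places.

Total surface area S = 566.0 sq m.
A = 171*0.10 + 182.2*0.33 + 22.1*0.03 + 19.7*0.03 + 171*0.18 = 109.260 sabins.
ᾱ = A/S = 0.193.

0.193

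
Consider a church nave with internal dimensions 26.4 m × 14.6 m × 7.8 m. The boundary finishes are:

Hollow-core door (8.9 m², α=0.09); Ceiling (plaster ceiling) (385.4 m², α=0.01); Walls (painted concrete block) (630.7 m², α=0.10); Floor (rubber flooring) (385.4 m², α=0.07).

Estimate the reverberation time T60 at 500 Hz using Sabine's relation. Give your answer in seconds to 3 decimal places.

Equivalent absorption area: A = 8.9×0.09 + 385.4×0.01 + 630.7×0.10 + 385.4×0.07 = 94.703 m².
Volume V = 26.4 × 14.6 × 7.8 = 3006.432 m³.
RT60 = 0.161 · V / A = 0.161 × 3006.432 / 94.703 = 5.111 s.

5.111 sec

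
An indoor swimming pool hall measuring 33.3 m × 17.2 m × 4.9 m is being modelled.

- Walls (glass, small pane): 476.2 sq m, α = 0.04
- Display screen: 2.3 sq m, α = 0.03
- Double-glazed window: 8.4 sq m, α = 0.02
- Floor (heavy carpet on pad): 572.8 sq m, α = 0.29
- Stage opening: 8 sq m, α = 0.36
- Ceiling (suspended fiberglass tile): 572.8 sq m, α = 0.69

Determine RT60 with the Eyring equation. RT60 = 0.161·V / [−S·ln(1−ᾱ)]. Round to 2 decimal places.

0.63 s

S = Σ Sᵢ = 1640.5 sq m.
Σ(Sᵢαᵢ) = 476.2·0.04 + 2.3·0.03 + 8.4·0.02 + 572.8·0.29 + 8·0.36 + 572.8·0.69 = 583.509.
ᾱ = 583.509 / 1640.5 = 0.3557.
−S·ln(1−ᾱ) = −1640.5 × ln(1 − 0.3557) = 721.149.
V = 33.3 × 17.2 × 4.9 = 2806.524 m³.
RT60 = 0.161 × 2806.524 / 721.149 = 0.63 s.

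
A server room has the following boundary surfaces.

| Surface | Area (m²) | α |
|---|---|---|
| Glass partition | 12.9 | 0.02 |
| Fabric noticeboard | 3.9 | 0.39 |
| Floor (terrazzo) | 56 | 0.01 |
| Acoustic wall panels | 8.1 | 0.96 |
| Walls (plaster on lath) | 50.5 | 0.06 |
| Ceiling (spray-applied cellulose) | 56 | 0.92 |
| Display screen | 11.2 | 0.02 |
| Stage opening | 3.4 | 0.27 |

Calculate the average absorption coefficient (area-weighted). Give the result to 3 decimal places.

0.326

Total surface area S = 202.0 m².
Σ(Sᵢαᵢ) = 12.9·0.02 + 3.9·0.39 + 56·0.01 + 8.1·0.96 + 50.5·0.06 + 56·0.92 + 11.2·0.02 + 3.4·0.27 = 65.807.
ᾱ = 65.807 / 202.0 = 0.326.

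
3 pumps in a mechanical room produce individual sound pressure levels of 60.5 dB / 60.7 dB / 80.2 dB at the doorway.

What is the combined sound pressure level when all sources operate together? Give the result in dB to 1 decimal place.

Σ 10^(Lᵢ/10) = 1.07e+08.
Combined level = 10 log₁₀(1.07e+08) = 80.3 dB.

80.3 dB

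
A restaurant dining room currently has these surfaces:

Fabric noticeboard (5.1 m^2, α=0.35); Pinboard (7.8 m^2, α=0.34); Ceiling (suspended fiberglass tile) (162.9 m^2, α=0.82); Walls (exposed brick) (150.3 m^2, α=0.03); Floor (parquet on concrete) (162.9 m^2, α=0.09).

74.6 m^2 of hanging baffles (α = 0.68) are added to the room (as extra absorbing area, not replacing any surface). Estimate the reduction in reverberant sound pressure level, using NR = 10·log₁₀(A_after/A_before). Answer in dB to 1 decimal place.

Summing Sᵢαᵢ: 1.785 + 2.652 + 133.578 + 4.509 + 14.661 → A_before = 157.185 sabins.
Added absorption = 74.6 × 0.68 = 50.728 sabins.
A_after = 157.185 + 50.728 = 207.913 sabins.
NR = 10·log₁₀(207.913/157.185) = 1.2 dB.

1.2 dB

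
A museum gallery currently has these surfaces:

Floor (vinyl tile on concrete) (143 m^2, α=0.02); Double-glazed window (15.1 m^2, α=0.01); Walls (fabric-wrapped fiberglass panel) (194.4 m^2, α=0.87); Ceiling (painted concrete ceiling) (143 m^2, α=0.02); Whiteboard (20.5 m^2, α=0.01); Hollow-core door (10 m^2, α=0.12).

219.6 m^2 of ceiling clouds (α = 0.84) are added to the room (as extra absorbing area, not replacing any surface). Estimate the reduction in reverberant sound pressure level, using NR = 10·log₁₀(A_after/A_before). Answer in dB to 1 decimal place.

3.1 dB

Summing Sᵢαᵢ: 2.860 + 0.151 + 169.128 + 2.860 + 0.205 + 1.200 → A_before = 176.404 sabins.
Added absorption = 219.6 × 0.84 = 184.464 sabins.
A_after = 176.404 + 184.464 = 360.868 sabins.
Reduction = 10 log₁₀(A_after/A_before) = 10 log₁₀(2.0457) = 3.1 dB.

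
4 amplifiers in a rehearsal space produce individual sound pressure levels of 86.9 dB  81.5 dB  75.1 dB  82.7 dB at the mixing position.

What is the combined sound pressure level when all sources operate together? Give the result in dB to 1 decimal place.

89.3 dB

Sum in the linear (power) domain: Σ 10^(Lᵢ/10) = 10^(86.9/10) + 10^(81.5/10) + 10^(75.1/10) + 10^(82.7/10) = 8.496e+08.
L_total = 10·log₁₀(8.496e+08) = 89.3 dB.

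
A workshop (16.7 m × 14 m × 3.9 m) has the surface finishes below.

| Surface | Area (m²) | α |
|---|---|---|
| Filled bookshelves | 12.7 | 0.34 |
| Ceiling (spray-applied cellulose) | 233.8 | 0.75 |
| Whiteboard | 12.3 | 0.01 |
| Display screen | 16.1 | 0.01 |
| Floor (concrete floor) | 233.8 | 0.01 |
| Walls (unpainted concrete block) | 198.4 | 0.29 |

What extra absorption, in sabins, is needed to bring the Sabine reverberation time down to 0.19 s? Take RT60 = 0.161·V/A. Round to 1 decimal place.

Total absorption A₁ = 12.7·0.34 + 233.8·0.75 + 12.3·0.01 + 16.1·0.01 + 233.8·0.01 + 198.4·0.29
  = 4.318 + 175.350 + 0.123 + 0.161 + 2.338 + 57.536 = 239.826 m² sabins.
Target A₂ = 0.161·911.82/0.19 = 772.647 sabins (V = 911.82 m³).
Shortfall: 772.647 − 239.826 = 532.8 sabins.

532.8 sabins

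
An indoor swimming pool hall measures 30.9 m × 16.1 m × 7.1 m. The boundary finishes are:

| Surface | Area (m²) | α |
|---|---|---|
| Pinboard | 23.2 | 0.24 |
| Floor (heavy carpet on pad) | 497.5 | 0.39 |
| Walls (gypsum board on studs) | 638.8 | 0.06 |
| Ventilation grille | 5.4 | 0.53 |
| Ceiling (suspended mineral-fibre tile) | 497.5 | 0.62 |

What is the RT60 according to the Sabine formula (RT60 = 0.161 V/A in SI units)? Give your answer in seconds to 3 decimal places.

1.035 seconds

Summing Sᵢαᵢ: 5.568 + 194.025 + 38.328 + 2.862 + 308.450 → A = 549.233 sabins.
Room volume: 3532.179 m³.
T = 0.161 V/A = 0.161·3532.179/549.233 = 1.035 s.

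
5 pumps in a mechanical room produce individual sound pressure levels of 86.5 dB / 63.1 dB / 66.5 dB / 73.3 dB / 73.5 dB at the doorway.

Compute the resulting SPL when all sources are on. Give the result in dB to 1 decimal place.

Converting to relative power and adding: 10^(86.5/10) + 10^(63.1/10) + 10^(66.5/10) + 10^(73.3/10) + 10^(73.5/10) = 4.97e+08.
Combined level = 10 log₁₀(4.97e+08) = 87.0 dB.

87.0 dB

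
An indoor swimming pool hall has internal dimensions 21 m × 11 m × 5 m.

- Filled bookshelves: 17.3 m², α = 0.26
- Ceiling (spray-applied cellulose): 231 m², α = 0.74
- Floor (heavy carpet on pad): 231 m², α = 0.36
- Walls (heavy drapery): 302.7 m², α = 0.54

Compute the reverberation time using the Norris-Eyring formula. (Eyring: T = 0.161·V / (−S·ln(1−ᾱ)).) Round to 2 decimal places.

0.31 s

Total surface area S = 17.3 + 231 + 231 + 302.7 = 782.0 m².
Σ(Sᵢαᵢ) = 17.3·0.26 + 231·0.74 + 231·0.36 + 302.7·0.54 = 422.056.
ᾱ = 422.056 / 782.0 = 0.5397.
Eyring denominator: −S ln(1−ᾱ) = 606.736.
V = 21 × 11 × 5 = 1155 m³.
RT60 = 0.161 × 1155 / 606.736 = 0.31 s.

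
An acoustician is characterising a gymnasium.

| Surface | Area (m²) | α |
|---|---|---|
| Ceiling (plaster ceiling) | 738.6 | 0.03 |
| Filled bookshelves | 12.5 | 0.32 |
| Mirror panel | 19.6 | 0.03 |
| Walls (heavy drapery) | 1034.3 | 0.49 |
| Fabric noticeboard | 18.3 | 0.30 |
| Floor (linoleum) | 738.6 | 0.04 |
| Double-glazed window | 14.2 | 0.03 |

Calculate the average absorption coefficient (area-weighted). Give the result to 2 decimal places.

S = Σ Sᵢ = 738.6 + 12.5 + 19.6 + 1034.3 + 18.3 + 738.6 + 14.2 = 2576.1 m².
A = 738.6*0.03 + 12.5*0.32 + 19.6*0.03 + 1034.3*0.49 + 18.3*0.30 + 738.6*0.04 + 14.2*0.03 = 569.013 sabins.
ᾱ = 569.013 / 2576.1 = 0.22.

0.22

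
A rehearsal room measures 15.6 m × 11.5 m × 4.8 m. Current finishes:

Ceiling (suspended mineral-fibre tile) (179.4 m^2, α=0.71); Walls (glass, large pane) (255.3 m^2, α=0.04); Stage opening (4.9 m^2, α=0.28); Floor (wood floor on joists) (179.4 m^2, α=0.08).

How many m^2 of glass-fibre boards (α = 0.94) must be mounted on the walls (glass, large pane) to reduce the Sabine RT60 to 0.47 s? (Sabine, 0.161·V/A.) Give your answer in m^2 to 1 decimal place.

157.4

Total absorption A₁ = 179.4×0.71 + 255.3×0.04 + 4.9×0.28 + 179.4×0.08
  = 127.374 + 10.212 + 1.372 + 14.352 = 153.310 m^2 sabins.
Required A₂ = 0.161·861.12/0.47 = 294.979 sabins.
Absorption to add: 294.979 − 153.310 = 141.669 sabins.
Each m^2 of panel replacing the walls (glass, large pane) adds (0.94 − 0.04) = 0.90 sabins.
Panel area = 141.669 / 0.90 = 157.4 m^2.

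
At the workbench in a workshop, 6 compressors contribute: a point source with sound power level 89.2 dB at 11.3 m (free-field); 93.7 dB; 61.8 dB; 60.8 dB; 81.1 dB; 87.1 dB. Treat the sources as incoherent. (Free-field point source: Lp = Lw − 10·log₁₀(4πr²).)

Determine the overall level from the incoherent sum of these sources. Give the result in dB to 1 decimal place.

Source at 11.3 m: Lp = 89.2 − 10·log₁₀(4π·11.3²) = 89.2 − 10·log₁₀(1604.600) = 57.1 dB.
Converting to relative power and adding: 10^(57.1/10) + 10^(93.7/10) + 10^(61.8/10) + 10^(60.8/10) + 10^(81.1/10) + 10^(87.1/10) = 2.989e+09.
L_total = 10·log₁₀(2.989e+09) = 94.8 dB.

94.8 dB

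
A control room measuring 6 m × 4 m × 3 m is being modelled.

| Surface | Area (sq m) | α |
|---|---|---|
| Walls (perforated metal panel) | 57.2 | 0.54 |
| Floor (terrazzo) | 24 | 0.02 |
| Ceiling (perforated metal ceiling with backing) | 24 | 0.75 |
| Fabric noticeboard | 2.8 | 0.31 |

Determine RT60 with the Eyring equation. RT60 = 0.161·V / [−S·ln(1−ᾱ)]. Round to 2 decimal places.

0.17 s

S = Σ Sᵢ = 108.0 sq m.
Absorption A = 57.2·0.54 + 24·0.02 + 24·0.75 + 2.8·0.31 = 50.236 sabins.
ᾱ = 50.236 / 108.0 = 0.4651.
−S·ln(1−ᾱ) = −108.0 × ln(1 − 0.4651) = 67.573.
V = 6 × 4 × 3 = 72 m³.
RT60 = 0.161 × 72 / 67.573 = 0.17 s.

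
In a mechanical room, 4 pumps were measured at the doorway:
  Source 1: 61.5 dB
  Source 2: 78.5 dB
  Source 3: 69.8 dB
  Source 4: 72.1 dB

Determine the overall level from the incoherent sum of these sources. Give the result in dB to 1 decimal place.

79.9 dB

Sum in the linear (power) domain: Σ 10^(Lᵢ/10) = 10^(61.5/10) + 10^(78.5/10) + 10^(69.8/10) + 10^(72.1/10) = 9.798e+07.
L_total = 10·log₁₀(9.798e+07) = 79.9 dB.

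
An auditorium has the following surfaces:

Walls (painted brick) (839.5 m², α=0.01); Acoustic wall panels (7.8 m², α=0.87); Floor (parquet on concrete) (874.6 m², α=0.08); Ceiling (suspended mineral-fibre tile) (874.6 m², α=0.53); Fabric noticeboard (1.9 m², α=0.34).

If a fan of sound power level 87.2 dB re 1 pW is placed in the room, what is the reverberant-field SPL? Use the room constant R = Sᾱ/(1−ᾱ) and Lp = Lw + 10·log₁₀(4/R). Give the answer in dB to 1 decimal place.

Σ(Sᵢαᵢ) = 839.5·0.01 + 7.8·0.87 + 874.6·0.08 + 874.6·0.53 + 1.9·0.34 = 549.333; total area S = 2598.4 m².
ᾱ = 549.333/2598.4 = 0.2114; R = Sᾱ/(1−ᾱ) = 549.333/(1−0.2114) = 696.593 m².
Lp = Lw + 10 log₁₀(4/R) = 87.2 -22.41 = 64.8 dB.

64.8 dB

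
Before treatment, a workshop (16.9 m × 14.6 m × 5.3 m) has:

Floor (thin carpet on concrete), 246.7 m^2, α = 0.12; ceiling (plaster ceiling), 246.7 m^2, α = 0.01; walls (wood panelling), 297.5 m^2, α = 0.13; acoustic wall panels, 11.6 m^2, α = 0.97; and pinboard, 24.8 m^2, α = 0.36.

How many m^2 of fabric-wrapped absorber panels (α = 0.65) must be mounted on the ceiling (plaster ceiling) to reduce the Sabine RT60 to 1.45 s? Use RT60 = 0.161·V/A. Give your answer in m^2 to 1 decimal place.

84.8

Summing Sᵢαᵢ: 29.604 + 2.467 + 38.675 + 11.252 + 8.928 → A₁ = 90.926 sabins.
V = 1307.722 m³. Target absorption A₂ = 0.161 × 1307.722 / 1.45 = 145.202 sabins.
Absorption to add: 145.202 − 90.926 = 54.276 sabins.
Net gain per m^2: Δα = 0.65 − 0.01 = 0.64.
Area = ΔA/Δα = 54.276/0.64 = 84.8 m^2.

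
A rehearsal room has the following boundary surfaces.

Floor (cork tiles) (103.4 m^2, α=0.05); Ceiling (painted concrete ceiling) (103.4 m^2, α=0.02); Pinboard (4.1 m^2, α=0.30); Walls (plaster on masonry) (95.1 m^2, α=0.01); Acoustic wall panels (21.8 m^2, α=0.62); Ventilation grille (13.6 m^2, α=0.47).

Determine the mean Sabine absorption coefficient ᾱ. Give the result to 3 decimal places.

Total surface area S = 341.4 m^2.
A = 103.4*0.05 + 103.4*0.02 + 4.1*0.30 + 95.1*0.01 + 21.8*0.62 + 13.6*0.47 = 29.327 sabins.
ᾱ = 29.327 / 341.4 = 0.086.

0.086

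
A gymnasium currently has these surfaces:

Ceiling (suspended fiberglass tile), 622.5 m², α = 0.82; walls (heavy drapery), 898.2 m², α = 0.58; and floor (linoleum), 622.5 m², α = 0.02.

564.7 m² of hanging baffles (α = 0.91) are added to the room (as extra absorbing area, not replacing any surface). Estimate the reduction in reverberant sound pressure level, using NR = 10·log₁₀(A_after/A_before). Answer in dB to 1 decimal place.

1.7 dB

Total absorption A_before = 622.5·0.82 + 898.2·0.58 + 622.5·0.02
  = 510.450 + 520.956 + 12.450 = 1043.856 m² sabins.
Treatment contributes 564.7·0.91 = 513.877 sabins.
A_after = 1043.856 + 513.877 = 1557.733 sabins.
NR = 10·log₁₀(1557.733/1043.856) = 1.7 dB.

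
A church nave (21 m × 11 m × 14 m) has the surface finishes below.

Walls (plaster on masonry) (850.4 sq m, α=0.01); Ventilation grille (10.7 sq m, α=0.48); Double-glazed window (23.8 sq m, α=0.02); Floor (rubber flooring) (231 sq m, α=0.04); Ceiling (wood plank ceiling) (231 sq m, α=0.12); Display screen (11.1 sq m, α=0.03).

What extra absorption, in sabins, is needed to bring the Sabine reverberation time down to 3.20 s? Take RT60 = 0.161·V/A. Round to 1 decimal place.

Summing Sᵢαᵢ: 8.504 + 5.136 + 0.476 + 9.240 + 27.720 + 0.333 → A₁ = 51.409 sabins.
Target A₂ = 0.161·3234/3.20 = 162.711 sabins (V = 3234 m³).
Shortfall: 162.711 − 51.409 = 111.3 sabins.

111.3 sabins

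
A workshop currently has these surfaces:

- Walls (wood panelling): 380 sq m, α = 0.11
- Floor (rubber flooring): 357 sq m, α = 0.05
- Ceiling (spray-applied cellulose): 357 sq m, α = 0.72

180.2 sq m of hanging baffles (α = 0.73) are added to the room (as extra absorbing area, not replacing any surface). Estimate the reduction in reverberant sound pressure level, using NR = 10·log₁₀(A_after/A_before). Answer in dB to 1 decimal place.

1.5 dB

Equivalent absorption area: A_before = 380·0.11 + 357·0.05 + 357·0.72 = 316.690 sq m.
Added absorption = 180.2 × 0.73 = 131.546 sabins.
New total A_after = 448.236 sabins.
NR = 10·log₁₀(448.236/316.690) = 1.5 dB.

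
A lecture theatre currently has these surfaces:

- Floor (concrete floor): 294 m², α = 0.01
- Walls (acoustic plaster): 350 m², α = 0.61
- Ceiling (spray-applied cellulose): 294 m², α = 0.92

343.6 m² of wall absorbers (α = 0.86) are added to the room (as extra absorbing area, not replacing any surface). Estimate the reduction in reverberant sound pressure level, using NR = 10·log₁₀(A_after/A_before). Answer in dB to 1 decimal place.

Summing Sᵢαᵢ: 2.940 + 213.500 + 270.480 → A_before = 486.920 sabins.
Added absorption = 343.6 × 0.86 = 295.496 sabins.
A_after = 486.920 + 295.496 = 782.416 sabins.
Reduction = 10 log₁₀(A_after/A_before) = 10 log₁₀(1.6069) = 2.1 dB.

2.1 dB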